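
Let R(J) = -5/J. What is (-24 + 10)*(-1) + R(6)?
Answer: 79/6 ≈ 13.167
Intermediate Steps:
(-24 + 10)*(-1) + R(6) = (-24 + 10)*(-1) - 5/6 = -14*(-1) - 5*⅙ = 14 - ⅚ = 79/6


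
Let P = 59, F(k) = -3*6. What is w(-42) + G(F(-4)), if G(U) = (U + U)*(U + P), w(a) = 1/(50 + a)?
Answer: -11807/8 ≈ -1475.9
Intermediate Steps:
F(k) = -18
G(U) = 2*U*(59 + U) (G(U) = (U + U)*(U + 59) = (2*U)*(59 + U) = 2*U*(59 + U))
w(-42) + G(F(-4)) = 1/(50 - 42) + 2*(-18)*(59 - 18) = 1/8 + 2*(-18)*41 = 1/8 - 1476 = -11807/8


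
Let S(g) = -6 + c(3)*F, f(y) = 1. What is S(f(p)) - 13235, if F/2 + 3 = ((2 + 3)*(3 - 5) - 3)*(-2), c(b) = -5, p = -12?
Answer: -13471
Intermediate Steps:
F = 46 (F = -6 + 2*(((2 + 3)*(3 - 5) - 3)*(-2)) = -6 + 2*((5*(-2) - 3)*(-2)) = -6 + 2*((-10 - 3)*(-2)) = -6 + 2*(-13*(-2)) = -6 + 2*26 = -6 + 52 = 46)
S(g) = -236 (S(g) = -6 - 5*46 = -6 - 230 = -236)
S(f(p)) - 13235 = -236 - 13235 = -13471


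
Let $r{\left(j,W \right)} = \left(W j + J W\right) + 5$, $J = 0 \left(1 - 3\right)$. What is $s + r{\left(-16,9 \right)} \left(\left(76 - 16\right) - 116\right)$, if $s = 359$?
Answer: $8143$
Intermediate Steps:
$J = 0$ ($J = 0 \left(-2\right) = 0$)
$r{\left(j,W \right)} = 5 + W j$ ($r{\left(j,W \right)} = \left(W j + 0 W\right) + 5 = \left(W j + 0\right) + 5 = W j + 5 = 5 + W j$)
$s + r{\left(-16,9 \right)} \left(\left(76 - 16\right) - 116\right) = 359 + \left(5 + 9 \left(-16\right)\right) \left(\left(76 - 16\right) - 116\right) = 359 + \left(5 - 144\right) \left(60 - 116\right) = 359 - -7784 = 359 + 7784 = 8143$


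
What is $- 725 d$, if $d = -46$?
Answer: $33350$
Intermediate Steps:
$- 725 d = \left(-725\right) \left(-46\right) = 33350$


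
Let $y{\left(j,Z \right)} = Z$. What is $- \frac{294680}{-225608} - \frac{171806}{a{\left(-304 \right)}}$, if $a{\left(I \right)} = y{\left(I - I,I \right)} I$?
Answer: $- \frac{720478823}{1303111808} \approx -0.55289$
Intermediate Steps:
$a{\left(I \right)} = I^{2}$ ($a{\left(I \right)} = I I = I^{2}$)
$- \frac{294680}{-225608} - \frac{171806}{a{\left(-304 \right)}} = - \frac{294680}{-225608} - \frac{171806}{\left(-304\right)^{2}} = \left(-294680\right) \left(- \frac{1}{225608}\right) - \frac{171806}{92416} = \frac{36835}{28201} - \frac{85903}{46208} = - \frac{720478823}{1303111808}$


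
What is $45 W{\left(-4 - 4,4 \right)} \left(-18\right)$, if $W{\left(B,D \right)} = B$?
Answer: $6480$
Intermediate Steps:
$45 W{\left(-4 - 4,4 \right)} \left(-18\right) = 45 \left(-4 - 4\right) \left(-18\right) = 45 \left(-8\right) \left(-18\right) = \left(-360\right) \left(-18\right) = 6480$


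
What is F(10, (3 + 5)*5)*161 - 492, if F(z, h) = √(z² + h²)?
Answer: -492 + 1610*√17 ≈ 6146.2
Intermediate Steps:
F(z, h) = √(h² + z²)
F(10, (3 + 5)*5)*161 - 492 = √(((3 + 5)*5)² + 10²)*161 - 492 = √((8*5)² + 100)*161 - 492 = √(40² + 100)*161 - 492 = √(1600 + 100)*161 - 492 = √1700*161 - 492 = (10*√17)*161 - 492 = 1610*√17 - 492 = -492 + 1610*√17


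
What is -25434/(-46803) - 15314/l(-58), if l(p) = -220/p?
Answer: -3463782563/858055 ≈ -4036.8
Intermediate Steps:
-25434/(-46803) - 15314/l(-58) = -25434/(-46803) - 15314/((-220/(-58))) = -25434*(-1/46803) - 15314/((-220*(-1/58))) = 8478/15601 - 15314/110/29 = 8478/15601 - 15314*29/110 = 8478/15601 - 222053/55 = -3463782563/858055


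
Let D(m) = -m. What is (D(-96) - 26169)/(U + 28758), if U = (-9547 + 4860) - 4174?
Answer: -26073/19897 ≈ -1.3104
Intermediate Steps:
U = -8861 (U = -4687 - 4174 = -8861)
(D(-96) - 26169)/(U + 28758) = (-1*(-96) - 26169)/(-8861 + 28758) = (96 - 26169)/19897 = -26073*1/19897 = -26073/19897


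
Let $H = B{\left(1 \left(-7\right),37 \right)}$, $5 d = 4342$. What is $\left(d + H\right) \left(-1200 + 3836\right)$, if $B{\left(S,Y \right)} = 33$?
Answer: $\frac{11880452}{5} \approx 2.3761 \cdot 10^{6}$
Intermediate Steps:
$d = \frac{4342}{5}$ ($d = \frac{1}{5} \cdot 4342 = \frac{4342}{5} \approx 868.4$)
$H = 33$
$\left(d + H\right) \left(-1200 + 3836\right) = \left(\frac{4342}{5} + 33\right) \left(-1200 + 3836\right) = \frac{4507}{5} \cdot 2636 = \frac{11880452}{5}$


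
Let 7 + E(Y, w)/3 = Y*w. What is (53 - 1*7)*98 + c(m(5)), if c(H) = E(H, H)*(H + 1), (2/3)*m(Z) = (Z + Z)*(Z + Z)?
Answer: 10193837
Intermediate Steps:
E(Y, w) = -21 + 3*Y*w (E(Y, w) = -21 + 3*(Y*w) = -21 + 3*Y*w)
m(Z) = 6*Z² (m(Z) = 3*((Z + Z)*(Z + Z))/2 = 3*((2*Z)*(2*Z))/2 = 3*(4*Z²)/2 = 6*Z²)
c(H) = (1 + H)*(-21 + 3*H²) (c(H) = (-21 + 3*H*H)*(H + 1) = (-21 + 3*H²)*(1 + H) = (1 + H)*(-21 + 3*H²))
(53 - 1*7)*98 + c(m(5)) = (53 - 1*7)*98 + 3*(1 + 6*5²)*(-7 + (6*5²)²) = (53 - 7)*98 + 3*(1 + 6*25)*(-7 + (6*25)²) = 46*98 + 3*(1 + 150)*(-7 + 150²) = 4508 + 3*151*(-7 + 22500) = 4508 + 3*151*22493 = 4508 + 10189329 = 10193837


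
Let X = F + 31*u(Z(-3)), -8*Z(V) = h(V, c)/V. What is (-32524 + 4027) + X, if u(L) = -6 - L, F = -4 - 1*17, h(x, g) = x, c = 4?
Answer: -229601/8 ≈ -28700.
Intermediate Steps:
F = -21 (F = -4 - 17 = -21)
Z(V) = -1/8 (Z(V) = -V/(8*V) = -1/8*1 = -1/8)
X = -1625/8 (X = -21 + 31*(-6 - 1*(-1/8)) = -21 + 31*(-6 + 1/8) = -21 + 31*(-47/8) = -21 - 1457/8 = -1625/8 ≈ -203.13)
(-32524 + 4027) + X = (-32524 + 4027) - 1625/8 = -28497 - 1625/8 = -229601/8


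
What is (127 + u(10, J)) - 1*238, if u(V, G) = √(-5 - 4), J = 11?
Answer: -111 + 3*I ≈ -111.0 + 3.0*I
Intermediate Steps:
u(V, G) = 3*I (u(V, G) = √(-9) = 3*I)
(127 + u(10, J)) - 1*238 = (127 + 3*I) - 1*238 = (127 + 3*I) - 238 = -111 + 3*I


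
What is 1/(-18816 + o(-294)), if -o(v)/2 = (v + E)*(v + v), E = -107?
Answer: -1/490392 ≈ -2.0392e-6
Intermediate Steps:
o(v) = -4*v*(-107 + v) (o(v) = -2*(v - 107)*(v + v) = -2*(-107 + v)*2*v = -4*v*(-107 + v))
1/(-18816 + o(-294)) = 1/(-18816 + 4*(-294)*(107 - 1*(-294))) = 1/(-18816 + 4*(-294)*(107 + 294)) = 1/(-18816 + 4*(-294)*401) = 1/(-18816 - 471576) = 1/(-490392) = -1/490392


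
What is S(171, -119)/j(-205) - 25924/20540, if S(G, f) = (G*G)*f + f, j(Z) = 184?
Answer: -8934977617/472420 ≈ -18913.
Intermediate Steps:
S(G, f) = f + f*G**2 (S(G, f) = G**2*f + f = f*G**2 + f = f + f*G**2)
S(171, -119)/j(-205) - 25924/20540 = -119*(1 + 171**2)/184 - 25924/20540 = -119*(1 + 29241)*(1/184) - 25924*1/20540 = -119*29242*(1/184) - 6481/5135 = -3479798*1/184 - 6481/5135 = -1739899/92 - 6481/5135 = -8934977617/472420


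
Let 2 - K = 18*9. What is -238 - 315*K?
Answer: 50162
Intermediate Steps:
K = -160 (K = 2 - 18*9 = 2 - 1*162 = 2 - 162 = -160)
-238 - 315*K = -238 - 315*(-160) = -238 + 50400 = 50162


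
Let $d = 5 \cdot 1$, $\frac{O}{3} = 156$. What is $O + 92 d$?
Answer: $928$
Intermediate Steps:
$O = 468$ ($O = 3 \cdot 156 = 468$)
$d = 5$
$O + 92 d = 468 + 92 \cdot 5 = 468 + 460 = 928$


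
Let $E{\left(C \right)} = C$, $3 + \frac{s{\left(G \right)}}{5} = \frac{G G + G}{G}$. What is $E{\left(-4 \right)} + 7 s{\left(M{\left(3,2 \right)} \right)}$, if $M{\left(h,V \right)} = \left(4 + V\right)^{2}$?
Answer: $1186$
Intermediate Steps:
$s{\left(G \right)} = -15 + \frac{5 \left(G + G^{2}\right)}{G}$ ($s{\left(G \right)} = -15 + 5 \frac{G G + G}{G} = -15 + 5 \frac{G^{2} + G}{G} = -15 + 5 \frac{G + G^{2}}{G} = -15 + \frac{5 \left(G + G^{2}\right)}{G}$)
$E{\left(-4 \right)} + 7 s{\left(M{\left(3,2 \right)} \right)} = -4 + 7 \left(-10 + 5 \left(4 + 2\right)^{2}\right) = -4 + 7 \left(-10 + 5 \cdot 6^{2}\right) = -4 + 7 \left(-10 + 5 \cdot 36\right) = -4 + 7 \left(-10 + 180\right) = -4 + 7 \cdot 170 = -4 + 1190 = 1186$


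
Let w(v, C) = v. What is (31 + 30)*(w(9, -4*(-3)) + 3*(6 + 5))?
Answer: 2562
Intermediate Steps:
(31 + 30)*(w(9, -4*(-3)) + 3*(6 + 5)) = (31 + 30)*(9 + 3*(6 + 5)) = 61*(9 + 3*11) = 61*(9 + 33) = 61*42 = 2562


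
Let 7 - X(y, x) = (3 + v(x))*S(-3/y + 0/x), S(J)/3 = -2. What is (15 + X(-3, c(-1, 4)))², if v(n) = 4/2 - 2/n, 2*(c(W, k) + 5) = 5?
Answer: 80656/25 ≈ 3226.2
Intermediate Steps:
c(W, k) = -5/2 (c(W, k) = -5 + (½)*5 = -5 + 5/2 = -5/2)
v(n) = 2 - 2/n (v(n) = 4*(½) - 2/n = 2 - 2/n)
S(J) = -6 (S(J) = 3*(-2) = -6)
X(y, x) = 37 - 12/x (X(y, x) = 7 - (3 + (2 - 2/x))*(-6) = 7 - (5 - 2/x)*(-6) = 7 - (-30 + 12/x) = 7 + (30 - 12/x) = 37 - 12/x)
(15 + X(-3, c(-1, 4)))² = (15 + (37 - 12/(-5/2)))² = (15 + (37 - 12*(-⅖)))² = (15 + (37 + 24/5))² = (15 + 209/5)² = (284/5)² = 80656/25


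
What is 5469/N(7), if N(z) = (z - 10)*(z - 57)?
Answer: 1823/50 ≈ 36.460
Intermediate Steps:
N(z) = (-57 + z)*(-10 + z) (N(z) = (-10 + z)*(-57 + z) = (-57 + z)*(-10 + z))
5469/N(7) = 5469/(570 + 7**2 - 67*7) = 5469/(570 + 49 - 469) = 5469/150 = 5469*(1/150) = 1823/50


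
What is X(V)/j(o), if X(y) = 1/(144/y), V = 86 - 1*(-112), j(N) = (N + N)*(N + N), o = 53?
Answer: 11/89888 ≈ 0.00012237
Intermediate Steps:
j(N) = 4*N² (j(N) = (2*N)*(2*N) = 4*N²)
V = 198 (V = 86 + 112 = 198)
X(y) = y/144
X(V)/j(o) = ((1/144)*198)/((4*53²)) = 11/(8*((4*2809))) = (11/8)/11236 = (11/8)*(1/11236) = 11/89888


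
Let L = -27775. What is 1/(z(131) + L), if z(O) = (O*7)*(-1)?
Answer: -1/28692 ≈ -3.4853e-5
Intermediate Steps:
z(O) = -7*O (z(O) = (7*O)*(-1) = -7*O)
1/(z(131) + L) = 1/(-7*131 - 27775) = 1/(-917 - 27775) = 1/(-28692) = -1/28692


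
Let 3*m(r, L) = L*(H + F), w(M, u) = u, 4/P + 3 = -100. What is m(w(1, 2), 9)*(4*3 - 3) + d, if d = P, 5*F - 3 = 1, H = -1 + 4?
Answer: 52819/515 ≈ 102.56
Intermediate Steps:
P = -4/103 (P = 4/(-3 - 100) = 4/(-103) = 4*(-1/103) = -4/103 ≈ -0.038835)
H = 3
F = ⅘ (F = ⅗ + (⅕)*1 = ⅗ + ⅕ = ⅘ ≈ 0.80000)
d = -4/103 ≈ -0.038835
m(r, L) = 19*L/15 (m(r, L) = (L*(3 + ⅘))/3 = (L*(19/5))/3 = (19*L/5)/3 = 19*L/15)
m(w(1, 2), 9)*(4*3 - 3) + d = ((19/15)*9)*(4*3 - 3) - 4/103 = 57*(12 - 3)/5 - 4/103 = (57/5)*9 - 4/103 = 513/5 - 4/103 = 52819/515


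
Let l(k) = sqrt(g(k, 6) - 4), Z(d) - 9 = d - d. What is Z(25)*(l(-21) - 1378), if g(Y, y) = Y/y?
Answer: -12402 + 9*I*sqrt(30)/2 ≈ -12402.0 + 24.648*I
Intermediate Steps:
Z(d) = 9 (Z(d) = 9 + (d - d) = 9 + 0 = 9)
l(k) = sqrt(-4 + k/6) (l(k) = sqrt(k/6 - 4) = sqrt(-4 + k/6))
Z(25)*(l(-21) - 1378) = 9*(sqrt(-144 + 6*(-21))/6 - 1378) = 9*(sqrt(-144 - 126)/6 - 1378) = 9*(sqrt(-270)/6 - 1378) = 9*((3*I*sqrt(30))/6 - 1378) = 9*(I*sqrt(30)/2 - 1378) = 9*(-1378 + I*sqrt(30)/2) = -12402 + 9*I*sqrt(30)/2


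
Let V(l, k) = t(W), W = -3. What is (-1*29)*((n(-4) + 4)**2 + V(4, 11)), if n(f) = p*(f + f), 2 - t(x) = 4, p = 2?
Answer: -4118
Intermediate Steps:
t(x) = -2 (t(x) = 2 - 1*4 = 2 - 4 = -2)
n(f) = 4*f (n(f) = 2*(f + f) = 2*(2*f) = 4*f)
V(l, k) = -2
(-1*29)*((n(-4) + 4)**2 + V(4, 11)) = (-1*29)*((4*(-4) + 4)**2 - 2) = -29*((-16 + 4)**2 - 2) = -29*((-12)**2 - 2) = -29*(144 - 2) = -29*142 = -4118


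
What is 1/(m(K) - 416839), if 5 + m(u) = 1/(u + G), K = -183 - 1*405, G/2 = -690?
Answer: -1968/820348993 ≈ -2.3990e-6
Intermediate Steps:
G = -1380 (G = 2*(-690) = -1380)
K = -588 (K = -183 - 405 = -588)
m(u) = -5 + 1/(-1380 + u) (m(u) = -5 + 1/(u - 1380) = -5 + 1/(-1380 + u))
1/(m(K) - 416839) = 1/((6901 - 5*(-588))/(-1380 - 588) - 416839) = 1/((6901 + 2940)/(-1968) - 416839) = 1/(-1/1968*9841 - 416839) = 1/(-9841/1968 - 416839) = 1/(-820348993/1968) = -1968/820348993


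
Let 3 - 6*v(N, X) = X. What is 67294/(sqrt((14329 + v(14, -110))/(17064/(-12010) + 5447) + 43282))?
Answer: 67294*sqrt(1666289419006287512598)/8492627915911 ≈ 323.45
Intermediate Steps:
v(N, X) = 1/2 - X/6
67294/(sqrt((14329 + v(14, -110))/(17064/(-12010) + 5447) + 43282)) = 67294/(sqrt((14329 + (1/2 - 1/6*(-110)))/(17064/(-12010) + 5447) + 43282)) = 67294/(sqrt((14329 + (1/2 + 55/3))/(17064*(-1/12010) + 5447) + 43282)) = 67294/(sqrt((14329 + 113/6)/(-8532/6005 + 5447) + 43282)) = 67294/(sqrt(86087/(6*(32700703/6005)) + 43282)) = 67294/(sqrt((86087/6)*(6005/32700703) + 43282)) = 67294/(sqrt(516952435/196204218 + 43282)) = 67294/(sqrt(8492627915911/196204218)) = 67294/((sqrt(1666289419006287512598)/196204218)) = 67294*(sqrt(1666289419006287512598)/8492627915911) = 67294*sqrt(1666289419006287512598)/8492627915911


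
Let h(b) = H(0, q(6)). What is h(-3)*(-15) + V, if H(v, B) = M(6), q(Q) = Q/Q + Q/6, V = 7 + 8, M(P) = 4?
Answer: -45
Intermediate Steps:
V = 15
q(Q) = 1 + Q/6 (q(Q) = 1 + Q*(⅙) = 1 + Q/6)
H(v, B) = 4
h(b) = 4
h(-3)*(-15) + V = 4*(-15) + 15 = -60 + 15 = -45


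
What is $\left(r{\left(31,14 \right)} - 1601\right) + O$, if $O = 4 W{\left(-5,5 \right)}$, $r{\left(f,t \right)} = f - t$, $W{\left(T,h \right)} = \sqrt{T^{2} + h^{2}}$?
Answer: $-1584 + 20 \sqrt{2} \approx -1555.7$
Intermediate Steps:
$O = 20 \sqrt{2}$ ($O = 4 \sqrt{\left(-5\right)^{2} + 5^{2}} = 4 \sqrt{25 + 25} = 4 \sqrt{50} = 4 \cdot 5 \sqrt{2} = 20 \sqrt{2} \approx 28.284$)
$\left(r{\left(31,14 \right)} - 1601\right) + O = \left(\left(31 - 14\right) - 1601\right) + 20 \sqrt{2} = \left(17 - 1601\right) + 20 \sqrt{2} = -1584 + 20 \sqrt{2}$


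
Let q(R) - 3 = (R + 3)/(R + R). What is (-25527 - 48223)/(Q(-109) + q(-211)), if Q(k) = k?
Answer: 7780625/11131 ≈ 699.00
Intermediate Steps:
q(R) = 3 + (3 + R)/(2*R) (q(R) = 3 + (R + 3)/(R + R) = 3 + (3 + R)/((2*R)) = 3 + (3 + R)*(1/(2*R)) = 3 + (3 + R)/(2*R))
(-25527 - 48223)/(Q(-109) + q(-211)) = (-25527 - 48223)/(-109 + (½)*(3 + 7*(-211))/(-211)) = -73750/(-109 + (½)*(-1/211)*(3 - 1477)) = -73750/(-109 + (½)*(-1/211)*(-1474)) = -73750/(-109 + 737/211) = -73750/(-22262/211) = -73750*(-211/22262) = 7780625/11131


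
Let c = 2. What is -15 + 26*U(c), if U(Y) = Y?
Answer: 37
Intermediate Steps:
-15 + 26*U(c) = -15 + 26*2 = -15 + 52 = 37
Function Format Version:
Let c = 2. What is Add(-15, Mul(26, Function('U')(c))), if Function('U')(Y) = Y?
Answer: 37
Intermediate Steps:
Add(-15, Mul(26, Function('U')(c))) = Add(-15, Mul(26, 2)) = Add(-15, 52) = 37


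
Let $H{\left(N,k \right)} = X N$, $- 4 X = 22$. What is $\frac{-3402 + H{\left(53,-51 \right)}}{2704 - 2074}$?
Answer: $- \frac{7387}{1260} \approx -5.8627$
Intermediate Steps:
$X = - \frac{11}{2}$ ($X = \left(- \frac{1}{4}\right) 22 = - \frac{11}{2} \approx -5.5$)
$H{\left(N,k \right)} = - \frac{11 N}{2}$
$\frac{-3402 + H{\left(53,-51 \right)}}{2704 - 2074} = \frac{-3402 - \frac{583}{2}}{2704 - 2074} = \frac{-3402 - \frac{583}{2}}{630} = \left(- \frac{7387}{2}\right) \frac{1}{630} = - \frac{7387}{1260}$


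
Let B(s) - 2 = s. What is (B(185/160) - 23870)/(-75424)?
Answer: 763739/2413568 ≈ 0.31644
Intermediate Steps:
B(s) = 2 + s
(B(185/160) - 23870)/(-75424) = ((2 + 185/160) - 23870)/(-75424) = ((2 + 185*(1/160)) - 23870)*(-1/75424) = ((2 + 37/32) - 23870)*(-1/75424) = (101/32 - 23870)*(-1/75424) = -763739/32*(-1/75424) = 763739/2413568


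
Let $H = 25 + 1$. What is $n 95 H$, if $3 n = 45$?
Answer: $37050$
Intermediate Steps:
$n = 15$ ($n = \frac{1}{3} \cdot 45 = 15$)
$H = 26$
$n 95 H = 15 \cdot 95 \cdot 26 = 1425 \cdot 26 = 37050$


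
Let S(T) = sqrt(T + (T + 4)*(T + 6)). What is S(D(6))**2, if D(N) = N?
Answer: 126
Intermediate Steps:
S(T) = sqrt(T + (4 + T)*(6 + T))
S(D(6))**2 = (sqrt(24 + 6**2 + 11*6))**2 = (sqrt(24 + 36 + 66))**2 = (sqrt(126))**2 = (3*sqrt(14))**2 = 126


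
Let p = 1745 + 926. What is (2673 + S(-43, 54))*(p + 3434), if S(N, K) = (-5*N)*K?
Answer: 87197715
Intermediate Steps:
S(N, K) = -5*K*N
p = 2671
(2673 + S(-43, 54))*(p + 3434) = (2673 - 5*54*(-43))*(2671 + 3434) = (2673 + 11610)*6105 = 14283*6105 = 87197715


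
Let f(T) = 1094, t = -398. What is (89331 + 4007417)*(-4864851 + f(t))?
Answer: -19925586762236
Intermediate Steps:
(89331 + 4007417)*(-4864851 + f(t)) = (89331 + 4007417)*(-4864851 + 1094) = 4096748*(-4863757) = -19925586762236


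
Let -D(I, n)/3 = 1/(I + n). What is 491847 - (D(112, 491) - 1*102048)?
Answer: 119372896/201 ≈ 5.9390e+5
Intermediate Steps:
D(I, n) = -3/(I + n)
491847 - (D(112, 491) - 1*102048) = 491847 - (-3/(112 + 491) - 1*102048) = 491847 - (-3/603 - 102048) = 491847 - (-3*1/603 - 102048) = 491847 - (-1/201 - 102048) = 491847 - 1*(-20511649/201) = 491847 + 20511649/201 = 119372896/201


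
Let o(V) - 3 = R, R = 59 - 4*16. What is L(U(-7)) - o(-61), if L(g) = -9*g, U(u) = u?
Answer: 65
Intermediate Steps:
R = -5 (R = 59 - 64 = -5)
o(V) = -2 (o(V) = 3 - 5 = -2)
L(U(-7)) - o(-61) = -9*(-7) - 1*(-2) = 63 + 2 = 65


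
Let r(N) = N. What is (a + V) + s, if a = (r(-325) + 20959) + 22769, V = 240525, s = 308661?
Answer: 592589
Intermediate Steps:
a = 43403 (a = (-325 + 20959) + 22769 = 20634 + 22769 = 43403)
(a + V) + s = (43403 + 240525) + 308661 = 283928 + 308661 = 592589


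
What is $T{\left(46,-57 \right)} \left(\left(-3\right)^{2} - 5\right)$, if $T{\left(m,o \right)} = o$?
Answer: $-228$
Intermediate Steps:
$T{\left(46,-57 \right)} \left(\left(-3\right)^{2} - 5\right) = - 57 \left(\left(-3\right)^{2} - 5\right) = - 57 \left(9 - 5\right) = \left(-57\right) 4 = -228$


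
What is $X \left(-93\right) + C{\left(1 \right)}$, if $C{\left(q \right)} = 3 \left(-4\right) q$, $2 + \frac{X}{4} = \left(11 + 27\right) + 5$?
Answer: $-15264$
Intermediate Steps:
$X = 164$ ($X = -8 + 4 \left(\left(11 + 27\right) + 5\right) = -8 + 4 \left(38 + 5\right) = -8 + 4 \cdot 43 = -8 + 172 = 164$)
$C{\left(q \right)} = - 12 q$
$X \left(-93\right) + C{\left(1 \right)} = 164 \left(-93\right) - 12 = -15252 - 12 = -15264$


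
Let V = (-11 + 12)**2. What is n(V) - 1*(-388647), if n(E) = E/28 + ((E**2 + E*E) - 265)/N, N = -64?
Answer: 174115713/448 ≈ 3.8865e+5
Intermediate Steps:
V = 1 (V = 1**2 = 1)
n(E) = 265/64 - E**2/32 + E/28 (n(E) = E/28 + ((E**2 + E*E) - 265)/(-64) = E*(1/28) + ((E**2 + E**2) - 265)*(-1/64) = E/28 + (2*E**2 - 265)*(-1/64) = E/28 + (-265 + 2*E**2)*(-1/64) = E/28 + (265/64 - E**2/32) = 265/64 - E**2/32 + E/28)
n(V) - 1*(-388647) = (265/64 - 1/32*1**2 + (1/28)*1) - 1*(-388647) = (265/64 - 1/32*1 + 1/28) + 388647 = (265/64 - 1/32 + 1/28) + 388647 = 1857/448 + 388647 = 174115713/448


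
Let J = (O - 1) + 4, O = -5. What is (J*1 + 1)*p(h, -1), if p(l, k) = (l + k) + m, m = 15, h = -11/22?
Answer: -27/2 ≈ -13.500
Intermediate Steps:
h = -½ (h = -11*1/22 = -½ ≈ -0.50000)
p(l, k) = 15 + k + l (p(l, k) = (l + k) + 15 = (k + l) + 15 = 15 + k + l)
J = -2 (J = (-5 - 1) + 4 = -6 + 4 = -2)
(J*1 + 1)*p(h, -1) = (-2*1 + 1)*(15 - 1 - ½) = (-2 + 1)*(27/2) = -1*27/2 = -27/2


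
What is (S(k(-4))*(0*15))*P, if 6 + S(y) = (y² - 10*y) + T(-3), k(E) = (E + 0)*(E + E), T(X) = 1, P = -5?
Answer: 0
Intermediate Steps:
k(E) = 2*E² (k(E) = E*(2*E) = 2*E²)
S(y) = -5 + y² - 10*y (S(y) = -6 + ((y² - 10*y) + 1) = -6 + (1 + y² - 10*y) = -5 + y² - 10*y)
(S(k(-4))*(0*15))*P = ((-5 + (2*(-4)²)² - 20*(-4)²)*(0*15))*(-5) = ((-5 + (2*16)² - 20*16)*0)*(-5) = ((-5 + 32² - 10*32)*0)*(-5) = ((-5 + 1024 - 320)*0)*(-5) = (699*0)*(-5) = 0*(-5) = 0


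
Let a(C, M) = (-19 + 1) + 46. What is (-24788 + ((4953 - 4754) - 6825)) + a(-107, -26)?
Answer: -31386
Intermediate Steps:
a(C, M) = 28 (a(C, M) = -18 + 46 = 28)
(-24788 + ((4953 - 4754) - 6825)) + a(-107, -26) = (-24788 + ((4953 - 4754) - 6825)) + 28 = (-24788 + (199 - 6825)) + 28 = (-24788 - 6626) + 28 = -31414 + 28 = -31386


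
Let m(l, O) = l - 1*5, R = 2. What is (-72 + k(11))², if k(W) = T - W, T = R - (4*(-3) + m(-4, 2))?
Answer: 3600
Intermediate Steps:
m(l, O) = -5 + l (m(l, O) = l - 5 = -5 + l)
T = 23 (T = 2 - (4*(-3) + (-5 - 4)) = 2 - (-12 - 9) = 2 - 1*(-21) = 2 + 21 = 23)
k(W) = 23 - W
(-72 + k(11))² = (-72 + (23 - 1*11))² = (-72 + (23 - 11))² = (-72 + 12)² = (-60)² = 3600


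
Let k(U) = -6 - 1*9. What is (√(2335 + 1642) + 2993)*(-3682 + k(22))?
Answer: -11065121 - 3697*√3977 ≈ -1.1298e+7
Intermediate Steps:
k(U) = -15 (k(U) = -6 - 9 = -15)
(√(2335 + 1642) + 2993)*(-3682 + k(22)) = (√(2335 + 1642) + 2993)*(-3682 - 15) = (√3977 + 2993)*(-3697) = (2993 + √3977)*(-3697) = -11065121 - 3697*√3977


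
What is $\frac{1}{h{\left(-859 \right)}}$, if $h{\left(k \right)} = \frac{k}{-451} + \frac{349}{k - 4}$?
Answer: $\frac{389213}{583918} \approx 0.66655$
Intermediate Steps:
$h{\left(k \right)} = \frac{349}{-4 + k} - \frac{k}{451}$ ($h{\left(k \right)} = k \left(- \frac{1}{451}\right) + \frac{349}{-4 + k} = - \frac{k}{451} + \frac{349}{-4 + k} = \frac{349}{-4 + k} - \frac{k}{451}$)
$\frac{1}{h{\left(-859 \right)}} = \frac{1}{\frac{1}{451} \frac{1}{-4 - 859} \left(157399 - \left(-859\right)^{2} + 4 \left(-859\right)\right)} = \frac{1}{\frac{1}{451} \frac{1}{-863} \left(157399 - 737881 - 3436\right)} = \frac{1}{\frac{1}{451} \left(- \frac{1}{863}\right) \left(157399 - 737881 - 3436\right)} = \frac{1}{\frac{1}{451} \left(- \frac{1}{863}\right) \left(-583918\right)} = \frac{1}{\frac{583918}{389213}} = \frac{389213}{583918}$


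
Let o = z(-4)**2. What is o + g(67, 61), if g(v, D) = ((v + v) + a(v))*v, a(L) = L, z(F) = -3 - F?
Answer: 13468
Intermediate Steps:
g(v, D) = 3*v**2 (g(v, D) = ((v + v) + v)*v = (2*v + v)*v = (3*v)*v = 3*v**2)
o = 1 (o = (-3 - 1*(-4))**2 = (-3 + 4)**2 = 1**2 = 1)
o + g(67, 61) = 1 + 3*67**2 = 1 + 3*4489 = 1 + 13467 = 13468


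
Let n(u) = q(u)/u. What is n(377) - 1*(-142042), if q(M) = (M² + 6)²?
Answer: 20255908059/377 ≈ 5.3729e+7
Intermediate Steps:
q(M) = (6 + M²)²
n(u) = (6 + u²)²/u
n(377) - 1*(-142042) = (6 + 377²)²/377 - 1*(-142042) = (6 + 142129)²/377 + 142042 = (1/377)*142135² + 142042 = (1/377)*20202358225 + 142042 = 20202358225/377 + 142042 = 20255908059/377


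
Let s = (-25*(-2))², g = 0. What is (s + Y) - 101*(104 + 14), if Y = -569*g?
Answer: -9418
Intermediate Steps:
s = 2500 (s = 50² = 2500)
Y = 0 (Y = -569*0 = 0)
(s + Y) - 101*(104 + 14) = (2500 + 0) - 101*(104 + 14) = 2500 - 101*118 = 2500 - 1*11918 = 2500 - 11918 = -9418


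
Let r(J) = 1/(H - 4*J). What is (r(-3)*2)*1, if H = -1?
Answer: 2/11 ≈ 0.18182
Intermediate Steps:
r(J) = 1/(-1 - 4*J)
(r(-3)*2)*1 = (-1/(1 + 4*(-3))*2)*1 = (-1/(1 - 12)*2)*1 = (-1/(-11)*2)*1 = (-1*(-1/11)*2)*1 = ((1/11)*2)*1 = (2/11)*1 = 2/11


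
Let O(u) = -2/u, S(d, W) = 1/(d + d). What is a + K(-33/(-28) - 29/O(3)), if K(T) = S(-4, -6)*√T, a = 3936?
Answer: 3936 - 3*√973/112 ≈ 3935.2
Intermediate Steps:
S(d, W) = 1/(2*d)
K(T) = -√T/8 (K(T) = ((½)/(-4))*√T = ((½)*(-¼))*√T = -√T/8)
a + K(-33/(-28) - 29/O(3)) = 3936 - √(-33/(-28) - 29/((-2/3)))/8 = 3936 - √(-33*(-1/28) - 29/((-2*⅓)))/8 = 3936 - √(33/28 - 29/(-⅔))/8 = 3936 - √(33/28 - 29*(-3/2))/8 = 3936 - √(33/28 + 87/2)/8 = 3936 - 3*√973/112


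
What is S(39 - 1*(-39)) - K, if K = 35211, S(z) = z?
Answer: -35133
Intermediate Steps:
S(39 - 1*(-39)) - K = (39 - 1*(-39)) - 1*35211 = (39 + 39) - 35211 = 78 - 35211 = -35133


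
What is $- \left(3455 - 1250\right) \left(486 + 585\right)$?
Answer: $-2361555$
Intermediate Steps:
$- \left(3455 - 1250\right) \left(486 + 585\right) = - 2205 \cdot 1071 = \left(-1\right) 2361555 = -2361555$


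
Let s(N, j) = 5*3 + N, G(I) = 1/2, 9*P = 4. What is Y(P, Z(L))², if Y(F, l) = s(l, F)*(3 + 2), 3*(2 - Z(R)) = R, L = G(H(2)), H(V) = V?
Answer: 255025/36 ≈ 7084.0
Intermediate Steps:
P = 4/9 (P = (⅑)*4 = 4/9 ≈ 0.44444)
G(I) = ½
s(N, j) = 15 + N
L = ½ ≈ 0.50000
Z(R) = 2 - R/3
Y(F, l) = 75 + 5*l (Y(F, l) = (15 + l)*(3 + 2) = (15 + l)*5 = 75 + 5*l)
Y(P, Z(L))² = (75 + 5*(2 - ⅓*½))² = (75 + 5*(2 - ⅙))² = (75 + 5*(11/6))² = (75 + 55/6)² = (505/6)² = 255025/36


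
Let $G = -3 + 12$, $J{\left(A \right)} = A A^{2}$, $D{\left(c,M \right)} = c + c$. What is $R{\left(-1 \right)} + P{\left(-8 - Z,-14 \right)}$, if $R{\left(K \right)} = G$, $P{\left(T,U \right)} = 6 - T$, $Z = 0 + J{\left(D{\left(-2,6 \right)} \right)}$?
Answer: $-41$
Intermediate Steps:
$D{\left(c,M \right)} = 2 c$
$J{\left(A \right)} = A^{3}$
$Z = -64$ ($Z = 0 + \left(2 \left(-2\right)\right)^{3} = 0 + \left(-4\right)^{3} = 0 - 64 = -64$)
$G = 9$
$R{\left(K \right)} = 9$
$R{\left(-1 \right)} + P{\left(-8 - Z,-14 \right)} = 9 + \left(6 - \left(-8 - -64\right)\right) = 9 + \left(6 - \left(-8 + 64\right)\right) = 9 + \left(6 - 56\right) = 9 - 50 = -41$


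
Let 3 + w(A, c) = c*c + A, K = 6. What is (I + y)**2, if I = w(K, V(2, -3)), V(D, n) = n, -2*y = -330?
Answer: 31329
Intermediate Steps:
y = 165 (y = -1/2*(-330) = 165)
w(A, c) = -3 + A + c**2 (w(A, c) = -3 + (c*c + A) = -3 + (c**2 + A) = -3 + (A + c**2) = -3 + A + c**2)
I = 12 (I = -3 + 6 + (-3)**2 = -3 + 6 + 9 = 12)
(I + y)**2 = (12 + 165)**2 = 177**2 = 31329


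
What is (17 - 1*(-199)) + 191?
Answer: 407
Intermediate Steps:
(17 - 1*(-199)) + 191 = (17 + 199) + 191 = 216 + 191 = 407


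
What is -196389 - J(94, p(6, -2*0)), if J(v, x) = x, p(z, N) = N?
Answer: -196389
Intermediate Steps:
-196389 - J(94, p(6, -2*0)) = -196389 - (-2)*0 = -196389 - 1*0 = -196389 + 0 = -196389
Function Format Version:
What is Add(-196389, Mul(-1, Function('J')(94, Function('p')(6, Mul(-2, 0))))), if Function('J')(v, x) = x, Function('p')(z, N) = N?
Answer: -196389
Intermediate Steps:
Add(-196389, Mul(-1, Function('J')(94, Function('p')(6, Mul(-2, 0))))) = Add(-196389, Mul(-1, Mul(-2, 0))) = Add(-196389, Mul(-1, 0)) = Add(-196389, 0) = -196389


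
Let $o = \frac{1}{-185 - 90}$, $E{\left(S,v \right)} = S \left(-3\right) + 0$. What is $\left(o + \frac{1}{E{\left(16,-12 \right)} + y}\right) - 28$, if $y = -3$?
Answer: $- \frac{393026}{14025} \approx -28.023$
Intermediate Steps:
$E{\left(S,v \right)} = - 3 S$ ($E{\left(S,v \right)} = - 3 S + 0 = - 3 S$)
$o = - \frac{1}{275}$ ($o = \frac{1}{-275} = - \frac{1}{275} \approx -0.0036364$)
$\left(o + \frac{1}{E{\left(16,-12 \right)} + y}\right) - 28 = \left(- \frac{1}{275} + \frac{1}{\left(-3\right) 16 - 3}\right) - 28 = \left(- \frac{1}{275} + \frac{1}{-48 - 3}\right) - 28 = \left(- \frac{1}{275} + \frac{1}{-51}\right) - 28 = \left(- \frac{1}{275} - \frac{1}{51}\right) - 28 = - \frac{326}{14025} - 28 = - \frac{393026}{14025}$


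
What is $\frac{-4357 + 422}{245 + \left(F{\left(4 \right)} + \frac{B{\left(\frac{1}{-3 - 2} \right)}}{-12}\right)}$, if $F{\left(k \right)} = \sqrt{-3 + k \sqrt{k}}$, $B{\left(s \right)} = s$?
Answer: $- \frac{3470906100}{216101401} + \frac{14166000 \sqrt{5}}{216101401} \approx -15.915$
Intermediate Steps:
$F{\left(k \right)} = \sqrt{-3 + k^{\frac{3}{2}}}$
$\frac{-4357 + 422}{245 + \left(F{\left(4 \right)} + \frac{B{\left(\frac{1}{-3 - 2} \right)}}{-12}\right)} = \frac{-4357 + 422}{245 + \left(\sqrt{-3 + 4^{\frac{3}{2}}} + \frac{1}{\left(-12\right) \left(-3 - 2\right)}\right)} = - \frac{3935}{245 - \left(- \frac{1}{60} - \sqrt{-3 + 8}\right)} = - \frac{3935}{245 - \left(- \frac{1}{60} - \sqrt{5}\right)} = - \frac{3935}{245 + \left(\sqrt{5} + \frac{1}{60}\right)} = - \frac{3935}{245 + \left(\frac{1}{60} + \sqrt{5}\right)} = - \frac{3935}{\frac{14701}{60} + \sqrt{5}}$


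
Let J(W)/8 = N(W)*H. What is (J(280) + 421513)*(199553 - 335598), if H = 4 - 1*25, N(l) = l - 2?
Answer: -50990890405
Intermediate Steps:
N(l) = -2 + l
H = -21 (H = 4 - 25 = -21)
J(W) = 336 - 168*W (J(W) = 8*((-2 + W)*(-21)) = 8*(42 - 21*W) = 336 - 168*W)
(J(280) + 421513)*(199553 - 335598) = ((336 - 168*280) + 421513)*(199553 - 335598) = ((336 - 47040) + 421513)*(-136045) = (-46704 + 421513)*(-136045) = 374809*(-136045) = -50990890405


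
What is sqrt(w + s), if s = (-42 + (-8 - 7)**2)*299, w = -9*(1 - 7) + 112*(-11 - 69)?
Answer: sqrt(45811) ≈ 214.04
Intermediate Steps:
w = -8906 (w = -9*(-6) + 112*(-80) = 54 - 8960 = -8906)
s = 54717 (s = (-42 + (-15)**2)*299 = (-42 + 225)*299 = 183*299 = 54717)
sqrt(w + s) = sqrt(-8906 + 54717) = sqrt(45811)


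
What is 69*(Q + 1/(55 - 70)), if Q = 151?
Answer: 52072/5 ≈ 10414.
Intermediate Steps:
69*(Q + 1/(55 - 70)) = 69*(151 + 1/(55 - 70)) = 69*(151 + 1/(-15)) = 69*(151 - 1/15) = 69*(2264/15) = 52072/5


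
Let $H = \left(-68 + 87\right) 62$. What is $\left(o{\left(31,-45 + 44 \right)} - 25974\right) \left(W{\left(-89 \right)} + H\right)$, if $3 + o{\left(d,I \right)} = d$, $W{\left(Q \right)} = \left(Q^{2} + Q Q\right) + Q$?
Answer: $-439291726$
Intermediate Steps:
$W{\left(Q \right)} = Q + 2 Q^{2}$ ($W{\left(Q \right)} = \left(Q^{2} + Q^{2}\right) + Q = 2 Q^{2} + Q = Q + 2 Q^{2}$)
$H = 1178$ ($H = 19 \cdot 62 = 1178$)
$o{\left(d,I \right)} = -3 + d$
$\left(o{\left(31,-45 + 44 \right)} - 25974\right) \left(W{\left(-89 \right)} + H\right) = \left(\left(-3 + 31\right) - 25974\right) \left(- 89 \left(1 + 2 \left(-89\right)\right) + 1178\right) = \left(28 - 25974\right) \left(- 89 \left(1 - 178\right) + 1178\right) = - 25946 \left(\left(-89\right) \left(-177\right) + 1178\right) = - 25946 \left(15753 + 1178\right) = \left(-25946\right) 16931 = -439291726$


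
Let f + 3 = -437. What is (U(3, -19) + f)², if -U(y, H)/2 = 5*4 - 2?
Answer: 226576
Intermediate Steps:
U(y, H) = -36 (U(y, H) = -2*(5*4 - 2) = -2*(20 - 2) = -2*18 = -36)
f = -440 (f = -3 - 437 = -440)
(U(3, -19) + f)² = (-36 - 440)² = (-476)² = 226576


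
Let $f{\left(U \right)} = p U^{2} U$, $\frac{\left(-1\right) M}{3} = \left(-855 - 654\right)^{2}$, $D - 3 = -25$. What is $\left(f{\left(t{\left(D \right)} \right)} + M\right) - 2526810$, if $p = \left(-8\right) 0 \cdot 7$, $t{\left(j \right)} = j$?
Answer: $-9358053$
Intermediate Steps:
$D = -22$ ($D = 3 - 25 = -22$)
$p = 0$ ($p = 0 \cdot 7 = 0$)
$M = -6831243$ ($M = - 3 \left(-855 - 654\right)^{2} = - 3 \left(-1509\right)^{2} = \left(-3\right) 2277081 = -6831243$)
$f{\left(U \right)} = 0$ ($f{\left(U \right)} = 0 U^{2} U = 0 U = 0$)
$\left(f{\left(t{\left(D \right)} \right)} + M\right) - 2526810 = \left(0 - 6831243\right) - 2526810 = -6831243 - 2526810 = -9358053$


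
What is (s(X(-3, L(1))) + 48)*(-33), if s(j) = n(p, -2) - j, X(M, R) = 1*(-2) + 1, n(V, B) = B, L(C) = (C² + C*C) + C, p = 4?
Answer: -1551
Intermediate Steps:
L(C) = C + 2*C² (L(C) = (C² + C²) + C = 2*C² + C = C + 2*C²)
X(M, R) = -1 (X(M, R) = -2 + 1 = -1)
s(j) = -2 - j
(s(X(-3, L(1))) + 48)*(-33) = ((-2 - 1*(-1)) + 48)*(-33) = ((-2 + 1) + 48)*(-33) = (-1 + 48)*(-33) = 47*(-33) = -1551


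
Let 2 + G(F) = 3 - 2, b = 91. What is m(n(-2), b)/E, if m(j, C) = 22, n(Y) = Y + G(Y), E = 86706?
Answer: 11/43353 ≈ 0.00025373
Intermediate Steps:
G(F) = -1 (G(F) = -2 + (3 - 2) = -2 + 1 = -1)
n(Y) = -1 + Y (n(Y) = Y - 1 = -1 + Y)
m(n(-2), b)/E = 22/86706 = 22*(1/86706) = 11/43353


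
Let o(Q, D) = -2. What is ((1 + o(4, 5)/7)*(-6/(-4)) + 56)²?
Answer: 638401/196 ≈ 3257.1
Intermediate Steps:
((1 + o(4, 5)/7)*(-6/(-4)) + 56)² = ((1 - 2/7)*(-6/(-4)) + 56)² = ((1 - 2*⅐)*(-6*(-¼)) + 56)² = ((1 - 2/7)*(3/2) + 56)² = ((5/7)*(3/2) + 56)² = (15/14 + 56)² = (799/14)² = 638401/196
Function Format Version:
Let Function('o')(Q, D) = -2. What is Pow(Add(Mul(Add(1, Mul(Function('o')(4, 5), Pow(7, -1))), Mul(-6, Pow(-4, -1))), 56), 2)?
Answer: Rational(638401, 196) ≈ 3257.1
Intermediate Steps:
Pow(Add(Mul(Add(1, Mul(Function('o')(4, 5), Pow(7, -1))), Mul(-6, Pow(-4, -1))), 56), 2) = Pow(Add(Mul(Add(1, Mul(-2, Pow(7, -1))), Mul(-6, Pow(-4, -1))), 56), 2) = Pow(Add(Mul(Add(1, Mul(-2, Rational(1, 7))), Mul(-6, Rational(-1, 4))), 56), 2) = Pow(Add(Mul(Add(1, Rational(-2, 7)), Rational(3, 2)), 56), 2) = Pow(Add(Mul(Rational(5, 7), Rational(3, 2)), 56), 2) = Pow(Add(Rational(15, 14), 56), 2) = Pow(Rational(799, 14), 2) = Rational(638401, 196)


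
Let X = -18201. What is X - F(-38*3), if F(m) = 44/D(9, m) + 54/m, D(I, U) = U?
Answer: -1037408/57 ≈ -18200.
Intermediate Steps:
F(m) = 98/m (F(m) = 44/m + 54/m = 98/m)
X - F(-38*3) = -18201 - 98/((-38*3)) = -18201 - 98/(-114) = -18201 - 98*(-1)/114 = -18201 - 1*(-49/57) = -18201 + 49/57 = -1037408/57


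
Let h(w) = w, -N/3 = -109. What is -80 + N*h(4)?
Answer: 1228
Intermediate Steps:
N = 327 (N = -3*(-109) = 327)
-80 + N*h(4) = -80 + 327*4 = -80 + 1308 = 1228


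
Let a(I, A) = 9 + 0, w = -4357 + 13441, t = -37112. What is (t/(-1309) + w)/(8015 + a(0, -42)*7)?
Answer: 5964034/5287051 ≈ 1.1280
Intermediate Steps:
w = 9084
a(I, A) = 9
(t/(-1309) + w)/(8015 + a(0, -42)*7) = (-37112/(-1309) + 9084)/(8015 + 9*7) = (-37112*(-1/1309) + 9084)/(8015 + 63) = (37112/1309 + 9084)/8078 = (11928068/1309)*(1/8078) = 5964034/5287051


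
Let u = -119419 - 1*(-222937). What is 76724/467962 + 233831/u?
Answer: 58683168727/24221245158 ≈ 2.4228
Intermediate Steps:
u = 103518 (u = -119419 + 222937 = 103518)
76724/467962 + 233831/u = 76724/467962 + 233831/103518 = 76724*(1/467962) + 233831*(1/103518) = 38362/233981 + 233831/103518 = 58683168727/24221245158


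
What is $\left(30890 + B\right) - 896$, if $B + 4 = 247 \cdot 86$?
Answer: $51232$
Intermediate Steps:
$B = 21238$ ($B = -4 + 247 \cdot 86 = -4 + 21242 = 21238$)
$\left(30890 + B\right) - 896 = \left(30890 + 21238\right) - 896 = 52128 - 896 = 51232$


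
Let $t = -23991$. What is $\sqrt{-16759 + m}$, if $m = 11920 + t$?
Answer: $31 i \sqrt{30} \approx 169.79 i$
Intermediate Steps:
$m = -12071$ ($m = 11920 - 23991 = -12071$)
$\sqrt{-16759 + m} = \sqrt{-16759 - 12071} = \sqrt{-28830} = 31 i \sqrt{30}$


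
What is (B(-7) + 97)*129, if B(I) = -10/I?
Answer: 88881/7 ≈ 12697.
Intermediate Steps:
(B(-7) + 97)*129 = (-10/(-7) + 97)*129 = (-10*(-⅐) + 97)*129 = (10/7 + 97)*129 = (689/7)*129 = 88881/7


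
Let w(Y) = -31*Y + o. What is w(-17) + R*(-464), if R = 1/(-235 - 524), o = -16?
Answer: 388313/759 ≈ 511.61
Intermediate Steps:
R = -1/759 (R = 1/(-759) = -1/759 ≈ -0.0013175)
w(Y) = -16 - 31*Y (w(Y) = -31*Y - 16 = -16 - 31*Y)
w(-17) + R*(-464) = (-16 - 31*(-17)) - 1/759*(-464) = (-16 + 527) + 464/759 = 511 + 464/759 = 388313/759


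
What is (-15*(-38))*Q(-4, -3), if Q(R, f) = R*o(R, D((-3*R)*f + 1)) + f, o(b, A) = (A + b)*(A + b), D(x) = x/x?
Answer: -22230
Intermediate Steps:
D(x) = 1
o(b, A) = (A + b)²
Q(R, f) = f + R*(1 + R)² (Q(R, f) = R*(1 + R)² + f = f + R*(1 + R)²)
(-15*(-38))*Q(-4, -3) = (-15*(-38))*(-3 - 4*(1 - 4)²) = 570*(-3 - 4*(-3)²) = 570*(-3 - 4*9) = 570*(-3 - 36) = 570*(-39) = -22230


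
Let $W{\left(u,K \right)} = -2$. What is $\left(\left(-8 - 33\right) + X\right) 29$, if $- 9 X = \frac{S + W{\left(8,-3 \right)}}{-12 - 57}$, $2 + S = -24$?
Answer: $- \frac{739181}{621} \approx -1190.3$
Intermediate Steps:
$S = -26$ ($S = -2 - 24 = -26$)
$X = - \frac{28}{621}$ ($X = - \frac{\left(-26 - 2\right) \frac{1}{-12 - 57}}{9} = - \frac{\left(-28\right) \frac{1}{-69}}{9} = - \frac{\left(-28\right) \left(- \frac{1}{69}\right)}{9} = \left(- \frac{1}{9}\right) \frac{28}{69} = - \frac{28}{621} \approx -0.045089$)
$\left(\left(-8 - 33\right) + X\right) 29 = \left(\left(-8 - 33\right) - \frac{28}{621}\right) 29 = \left(-41 - \frac{28}{621}\right) 29 = \left(- \frac{25489}{621}\right) 29 = - \frac{739181}{621}$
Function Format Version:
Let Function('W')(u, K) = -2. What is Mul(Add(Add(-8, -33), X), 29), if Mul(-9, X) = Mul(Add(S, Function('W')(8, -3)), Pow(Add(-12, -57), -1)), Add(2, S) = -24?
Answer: Rational(-739181, 621) ≈ -1190.3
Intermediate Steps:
S = -26 (S = Add(-2, -24) = -26)
X = Rational(-28, 621) (X = Mul(Rational(-1, 9), Mul(Add(-26, -2), Pow(Add(-12, -57), -1))) = Mul(Rational(-1, 9), Mul(-28, Pow(-69, -1))) = Mul(Rational(-1, 9), Mul(-28, Rational(-1, 69))) = Mul(Rational(-1, 9), Rational(28, 69)) = Rational(-28, 621) ≈ -0.045089)
Mul(Add(Add(-8, -33), X), 29) = Mul(Add(Add(-8, -33), Rational(-28, 621)), 29) = Mul(Add(-41, Rational(-28, 621)), 29) = Mul(Rational(-25489, 621), 29) = Rational(-739181, 621)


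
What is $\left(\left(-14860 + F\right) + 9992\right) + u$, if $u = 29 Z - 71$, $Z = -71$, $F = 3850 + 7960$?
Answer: $4812$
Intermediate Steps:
$F = 11810$
$u = -2130$ ($u = 29 \left(-71\right) - 71 = -2059 - 71 = -2130$)
$\left(\left(-14860 + F\right) + 9992\right) + u = \left(\left(-14860 + 11810\right) + 9992\right) - 2130 = \left(-3050 + 9992\right) - 2130 = 6942 - 2130 = 4812$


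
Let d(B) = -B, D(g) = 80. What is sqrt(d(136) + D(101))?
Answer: 2*I*sqrt(14) ≈ 7.4833*I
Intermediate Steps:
sqrt(d(136) + D(101)) = sqrt(-1*136 + 80) = sqrt(-136 + 80) = sqrt(-56) = 2*I*sqrt(14)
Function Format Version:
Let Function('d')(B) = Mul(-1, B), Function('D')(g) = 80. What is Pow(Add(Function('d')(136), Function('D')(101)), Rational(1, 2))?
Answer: Mul(2, I, Pow(14, Rational(1, 2))) ≈ Mul(7.4833, I)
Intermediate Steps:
Pow(Add(Function('d')(136), Function('D')(101)), Rational(1, 2)) = Pow(Add(Mul(-1, 136), 80), Rational(1, 2)) = Pow(Add(-136, 80), Rational(1, 2)) = Pow(-56, Rational(1, 2)) = Mul(2, I, Pow(14, Rational(1, 2)))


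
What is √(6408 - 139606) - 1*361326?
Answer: -361326 + I*√133198 ≈ -3.6133e+5 + 364.96*I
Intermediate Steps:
√(6408 - 139606) - 1*361326 = √(-133198) - 361326 = I*√133198 - 361326 = -361326 + I*√133198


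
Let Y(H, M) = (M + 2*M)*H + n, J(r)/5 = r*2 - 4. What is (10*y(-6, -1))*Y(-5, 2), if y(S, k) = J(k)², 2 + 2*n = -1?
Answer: -283500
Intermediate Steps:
n = -3/2 (n = -1 + (½)*(-1) = -1 - ½ = -3/2 ≈ -1.5000)
J(r) = -20 + 10*r (J(r) = 5*(r*2 - 4) = 5*(2*r - 4) = 5*(-4 + 2*r) = -20 + 10*r)
y(S, k) = (-20 + 10*k)²
Y(H, M) = -3/2 + 3*H*M (Y(H, M) = (M + 2*M)*H - 3/2 = (3*M)*H - 3/2 = 3*H*M - 3/2 = -3/2 + 3*H*M)
(10*y(-6, -1))*Y(-5, 2) = (10*(100*(-2 - 1)²))*(-3/2 + 3*(-5)*2) = (10*(100*(-3)²))*(-3/2 - 30) = (10*(100*9))*(-63/2) = (10*900)*(-63/2) = 9000*(-63/2) = -283500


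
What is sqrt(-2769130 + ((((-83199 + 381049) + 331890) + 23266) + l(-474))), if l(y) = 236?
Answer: 4*I*sqrt(132243) ≈ 1454.6*I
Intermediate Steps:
sqrt(-2769130 + ((((-83199 + 381049) + 331890) + 23266) + l(-474))) = sqrt(-2769130 + ((((-83199 + 381049) + 331890) + 23266) + 236)) = sqrt(-2769130 + (((297850 + 331890) + 23266) + 236)) = sqrt(-2769130 + ((629740 + 23266) + 236)) = sqrt(-2769130 + (653006 + 236)) = sqrt(-2769130 + 653242) = sqrt(-2115888) = 4*I*sqrt(132243)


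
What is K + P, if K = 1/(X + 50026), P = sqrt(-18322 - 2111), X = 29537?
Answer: 1/79563 + 7*I*sqrt(417) ≈ 1.2569e-5 + 142.94*I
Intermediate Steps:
P = 7*I*sqrt(417) (P = sqrt(-20433) = 7*I*sqrt(417) ≈ 142.94*I)
K = 1/79563 (K = 1/(29537 + 50026) = 1/79563 ≈ 1.2569e-5)
K + P = 1/79563 + 7*I*sqrt(417)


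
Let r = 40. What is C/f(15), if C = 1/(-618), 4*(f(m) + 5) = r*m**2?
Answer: -1/1387410 ≈ -7.2077e-7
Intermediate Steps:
f(m) = -5 + 10*m**2 (f(m) = -5 + (40*m**2)/4 = -5 + 10*m**2)
C = -1/618 ≈ -0.0016181
C/f(15) = -1/(618*(-5 + 10*15**2)) = -1/(618*(-5 + 10*225)) = -1/(618*(-5 + 2250)) = -1/618/2245 = -1/618*1/2245 = -1/1387410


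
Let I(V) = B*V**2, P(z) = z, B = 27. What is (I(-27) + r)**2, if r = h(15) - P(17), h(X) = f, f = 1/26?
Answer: 261445074489/676 ≈ 3.8675e+8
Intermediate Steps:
f = 1/26 ≈ 0.038462
h(X) = 1/26
I(V) = 27*V**2
r = -441/26 (r = 1/26 - 1*17 = 1/26 - 17 = -441/26 ≈ -16.962)
(I(-27) + r)**2 = (27*(-27)**2 - 441/26)**2 = (27*729 - 441/26)**2 = (19683 - 441/26)**2 = (511317/26)**2 = 261445074489/676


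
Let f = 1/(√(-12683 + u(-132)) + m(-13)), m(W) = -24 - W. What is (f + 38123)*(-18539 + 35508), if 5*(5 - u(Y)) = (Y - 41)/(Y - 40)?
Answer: 7120731743357791/11007313 - 33938*I*√2344199395/11007313 ≈ 6.4691e+8 - 149.28*I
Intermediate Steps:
u(Y) = 5 - (-41 + Y)/(5*(-40 + Y)) (u(Y) = 5 - (Y - 41)/(5*(Y - 40)) = 5 - (-41 + Y)/(5*(-40 + Y)))
f = 1/(-11 + I*√2344199395/430) (f = 1/(√(-12683 + (-959 + 24*(-132))/(5*(-40 - 132))) + (-24 - 1*(-13))) = 1/(√(-12683 + (⅕)*(-959 - 3168)/(-172)) + (-24 + 13)) = 1/(√(-12683 + (⅕)*(-1/172)*(-4127)) - 11) = 1/(√(-12683 + 4127/860) - 11) = 1/(√(-10903253/860) - 11) = 1/(I*√2344199395/430 - 11) = 1/(-11 + I*√2344199395/430) ≈ -0.00085943 - 0.0087972*I)
(f + 38123)*(-18539 + 35508) = ((-9460/11007313 - 2*I*√2344199395/11007313) + 38123)*(-18539 + 35508) = (419631784039/11007313 - 2*I*√2344199395/11007313)*16969 = 7120731743357791/11007313 - 33938*I*√2344199395/11007313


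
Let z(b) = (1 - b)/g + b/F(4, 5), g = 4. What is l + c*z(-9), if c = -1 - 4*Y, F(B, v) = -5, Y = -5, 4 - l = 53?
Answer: 327/10 ≈ 32.700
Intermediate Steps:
l = -49 (l = 4 - 1*53 = 4 - 53 = -49)
c = 19 (c = -1 - 4*(-5) = -1 + 20 = 19)
z(b) = ¼ - 9*b/20 (z(b) = (1 - b)/4 + b/(-5) = (1 - b)*(¼) + b*(-⅕) = (¼ - b/4) - b/5 = ¼ - 9*b/20)
l + c*z(-9) = -49 + 19*(¼ - 9/20*(-9)) = -49 + 19*(¼ + 81/20) = -49 + 19*(43/10) = -49 + 817/10 = 327/10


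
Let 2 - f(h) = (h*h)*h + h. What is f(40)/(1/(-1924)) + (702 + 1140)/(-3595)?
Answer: 442936755798/3595 ≈ 1.2321e+8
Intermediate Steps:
f(h) = 2 - h - h³ (f(h) = 2 - ((h*h)*h + h) = 2 - (h²*h + h) = 2 - (h³ + h) = 2 - (h + h³) = 2 + (-h - h³) = 2 - h - h³)
f(40)/(1/(-1924)) + (702 + 1140)/(-3595) = (2 - 1*40 - 1*40³)/(1/(-1924)) + (702 + 1140)/(-3595) = (2 - 40 - 1*64000)/(-1/1924) + 1842*(-1/3595) = (2 - 40 - 64000)*(-1924) - 1842/3595 = -64038*(-1924) - 1842/3595 = 123209112 - 1842/3595 = 442936755798/3595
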